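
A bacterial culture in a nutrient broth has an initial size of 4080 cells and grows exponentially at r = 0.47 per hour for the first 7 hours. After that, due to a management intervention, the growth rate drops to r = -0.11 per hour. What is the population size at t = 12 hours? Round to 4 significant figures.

63190 cells

Phase 1: N(7) = 4080·e^(0.47×7) = 4080·e^3.29 = 109519.
Phase 2 runs for 12 − 7 = 5 hours at r = -0.11.
N(12) = 109519·e^(-0.11×5) = 109519·e^-0.55 = 63186.9.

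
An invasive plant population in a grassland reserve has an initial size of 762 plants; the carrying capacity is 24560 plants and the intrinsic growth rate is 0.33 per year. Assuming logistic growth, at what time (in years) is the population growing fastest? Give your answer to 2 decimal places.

10.43 years

Logistic growth is fastest at N = K/2 = 12280.
A = (K − N₀)/N₀ = 31.231. Set K/(1 + A·e^(−rt)) = K/2 → A·e^(−rt) = 1.
e^(−0.33t) = 1/31.231 = 0.0320195, so t = ln(31.231)/0.33 = 3.4414/0.33 = 10.429.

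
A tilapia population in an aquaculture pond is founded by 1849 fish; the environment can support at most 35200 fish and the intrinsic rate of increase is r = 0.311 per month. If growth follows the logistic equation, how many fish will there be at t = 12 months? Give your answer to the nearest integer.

A = (K − N₀)/N₀ = (35200 − 1849)/1849 = 18.037.
N(t) = K/(1 + A·e^(−rt)) = 35200/(1 + 18.037×e^(−0.311×12)).
e^(−3.732) = 0.023945; denominator = 1 + 18.037×0.023945 = 1.4319.
N = 35200/1.4319 = 24582.7.

24583 fish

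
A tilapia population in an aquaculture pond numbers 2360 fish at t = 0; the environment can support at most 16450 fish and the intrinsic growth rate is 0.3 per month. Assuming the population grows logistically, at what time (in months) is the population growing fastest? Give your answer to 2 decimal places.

Logistic growth is fastest at N = K/2 = 8225.
A = (K − N₀)/N₀ = 5.9703. Set K/(1 + A·e^(−rt)) = K/2 → A·e^(−rt) = 1.
e^(−0.3t) = 1/5.9703 = 0.167495, so t = ln(5.9703)/0.3 = 1.7868/0.3 = 5.956.

5.96 months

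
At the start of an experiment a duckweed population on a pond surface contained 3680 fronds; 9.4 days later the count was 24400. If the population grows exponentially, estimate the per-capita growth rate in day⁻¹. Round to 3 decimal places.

From N(t) = N₀·e^(rt): e^(r·9.4) = 24400/3680 = 6.6304.
r·9.4 = ln(6.6304) = 1.8917, so r = 1.8917/9.4 = 0.20124.

0.201 per day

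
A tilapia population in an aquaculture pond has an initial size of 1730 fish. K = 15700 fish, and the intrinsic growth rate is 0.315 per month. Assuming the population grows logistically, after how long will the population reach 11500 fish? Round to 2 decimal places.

A = (K − N₀)/N₀ = (15700 − 1730)/1730 = 8.0751.
Solve 15700/(1 + 8.0751·e^(−0.315t)) = 11500: 1 + 8.0751·e^(−0.315t) = 1.3652, so e^(−0.315t) = 0.0452274.
−0.315·t = ln(0.0452274) = -3.0961, so t = 3.0961/0.315 = 9.8287.

9.83 months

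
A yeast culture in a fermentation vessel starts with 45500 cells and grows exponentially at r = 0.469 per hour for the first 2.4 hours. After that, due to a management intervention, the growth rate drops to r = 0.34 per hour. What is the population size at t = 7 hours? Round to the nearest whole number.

Phase 1: N(2.4) = 45500·e^(0.469×2.4) = 45500·e^1.126 = 140234.
Phase 2 runs for 7 − 2.4 = 4.6 hours at r = 0.34.
N(7) = 140234·e^(0.34×4.6) = 140234·e^1.564 = 670023.

670023 cells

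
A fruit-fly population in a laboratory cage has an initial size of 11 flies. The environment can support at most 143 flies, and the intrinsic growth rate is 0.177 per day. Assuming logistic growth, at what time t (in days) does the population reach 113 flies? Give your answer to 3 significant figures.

21.5 days

A = (K − N₀)/N₀ = (143 − 11)/11 = 12.
Solve 143/(1 + 12·e^(−0.177t)) = 113: 1 + 12·e^(−0.177t) = 1.2655, so e^(−0.177t) = 0.0221239.
−0.177·t = ln(0.0221239) = -3.8111, so t = 3.8111/0.177 = 21.532.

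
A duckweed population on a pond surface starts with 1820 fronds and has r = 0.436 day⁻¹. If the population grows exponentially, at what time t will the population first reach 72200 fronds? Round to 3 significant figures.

8.44 days

Set N₀·e^(rt) = 72200: e^(0.436·t) = 72200/1820 = 39.67.
0.436·t = ln(39.67) = 3.6806, so t = 3.6806/0.436 = 8.4418.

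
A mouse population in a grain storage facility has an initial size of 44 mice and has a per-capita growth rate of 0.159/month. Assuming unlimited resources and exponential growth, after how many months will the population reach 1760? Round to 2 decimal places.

23.20 months

Set N₀·e^(rt) = 1760: e^(0.159·t) = 1760/44 = 40.
0.159·t = ln(40) = 3.6889, so t = 3.6889/0.159 = 23.2.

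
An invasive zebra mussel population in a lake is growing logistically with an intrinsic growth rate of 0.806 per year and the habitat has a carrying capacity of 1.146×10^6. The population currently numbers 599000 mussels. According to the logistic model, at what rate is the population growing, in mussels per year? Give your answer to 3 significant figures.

230000 mussels per year

dN/dt = rN(1 − N/K) = 0.806 × 599000 × (1 − 599000/1.146×10^6).
1 − 599000/1.146×10^6 = 0.47731; dN/dt = 0.806 × 599000 × 0.47731 = 2.30444×10^5.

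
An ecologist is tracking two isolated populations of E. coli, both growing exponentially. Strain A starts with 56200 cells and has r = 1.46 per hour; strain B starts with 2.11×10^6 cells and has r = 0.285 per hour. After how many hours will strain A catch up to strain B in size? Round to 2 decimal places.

Set 56200·e^(1.46t) = 2.11×10^6·e^(0.285t).
e^((1.46 − 0.285)t) = 2.11×10^6/56200 → e^(1.175·t) = 37.544.
1.175·t = ln(37.544) = 3.6255, so t = 3.6255/1.175 = 3.0856.

3.09 hours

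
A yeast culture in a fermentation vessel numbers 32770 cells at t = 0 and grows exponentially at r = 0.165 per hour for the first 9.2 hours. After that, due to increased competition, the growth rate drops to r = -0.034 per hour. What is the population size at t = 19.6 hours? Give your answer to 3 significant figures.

Phase 1: N(9.2) = 32770·e^(0.165×9.2) = 32770·e^1.518 = 149532.
Phase 2 runs for 19.6 − 9.2 = 10.4 hours at r = -0.034.
N(19.6) = 149532·e^(-0.034×10.4) = 149532·e^-0.3536 = 104995.

105000 cells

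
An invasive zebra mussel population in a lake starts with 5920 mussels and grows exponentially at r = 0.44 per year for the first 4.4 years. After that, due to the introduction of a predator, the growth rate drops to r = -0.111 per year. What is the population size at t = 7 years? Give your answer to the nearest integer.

30745 mussels

Phase 1: N(4.4) = 5920·e^(0.44×4.4) = 5920·e^1.936 = 41031.4.
Phase 2 runs for 7 − 4.4 = 2.6 years at r = -0.111.
N(7) = 41031.4·e^(-0.111×2.6) = 41031.4·e^-0.2886 = 30745.3.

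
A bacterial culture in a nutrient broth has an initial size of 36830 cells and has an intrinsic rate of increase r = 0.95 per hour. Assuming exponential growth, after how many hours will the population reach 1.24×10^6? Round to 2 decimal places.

Set N₀·e^(rt) = 1.24×10^6: e^(0.95·t) = 1.24×10^6/36830 = 33.668.
0.95·t = ln(33.668) = 3.5166, so t = 3.5166/0.95 = 3.7016.

3.70 hours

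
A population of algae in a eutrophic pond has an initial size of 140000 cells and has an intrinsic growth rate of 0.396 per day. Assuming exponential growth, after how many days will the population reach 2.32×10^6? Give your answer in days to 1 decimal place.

Set N₀·e^(rt) = 2.32×10^6: e^(0.396·t) = 2.32×10^6/140000 = 16.571.
0.396·t = ln(16.571) = 2.8077, so t = 2.8077/0.396 = 7.0901.

7.1 days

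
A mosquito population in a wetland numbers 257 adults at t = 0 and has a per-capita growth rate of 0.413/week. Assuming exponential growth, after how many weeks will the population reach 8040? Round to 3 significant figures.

Set N₀·e^(rt) = 8040: e^(0.413·t) = 8040/257 = 31.284.
0.413·t = ln(31.284) = 3.4431, so t = 3.4431/0.413 = 8.3368.

8.34 weeks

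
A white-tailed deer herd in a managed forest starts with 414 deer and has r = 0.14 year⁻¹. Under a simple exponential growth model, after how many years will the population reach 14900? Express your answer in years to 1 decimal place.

Set N₀·e^(rt) = 14900: e^(0.14·t) = 14900/414 = 35.99.
0.14·t = ln(35.99) = 3.5833, so t = 3.5833/0.14 = 25.595.

25.6 years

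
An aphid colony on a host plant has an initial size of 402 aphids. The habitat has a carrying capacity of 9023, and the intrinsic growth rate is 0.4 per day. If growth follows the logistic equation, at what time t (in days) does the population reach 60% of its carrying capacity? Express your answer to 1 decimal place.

8.7 days

A = (K − N₀)/N₀ = (9023 − 402)/402 = 21.445.
Solve 9023/(1 + 21.445·e^(−0.4t)) = 5413.8: 1 + 21.445·e^(−0.4t) = 1.6667, so e^(−0.4t) = 0.0310869.
−0.4·t = ln(0.0310869) = -3.471, so t = 3.471/0.4 = 8.6774.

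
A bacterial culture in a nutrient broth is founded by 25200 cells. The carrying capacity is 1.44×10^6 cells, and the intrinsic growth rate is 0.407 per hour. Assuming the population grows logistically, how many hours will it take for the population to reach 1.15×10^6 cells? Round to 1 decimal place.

A = (K − N₀)/N₀ = (1.44×10^6 − 25200)/25200 = 56.143.
Solve 1.44×10^6/(1 + 56.143·e^(−0.407t)) = 1.15×10^6: 1 + 56.143·e^(−0.407t) = 1.2522, so e^(−0.407t) = 0.00449165.
−0.407·t = ln(0.00449165) = -5.4055, so t = 5.4055/0.407 = 13.281.

13.3 hours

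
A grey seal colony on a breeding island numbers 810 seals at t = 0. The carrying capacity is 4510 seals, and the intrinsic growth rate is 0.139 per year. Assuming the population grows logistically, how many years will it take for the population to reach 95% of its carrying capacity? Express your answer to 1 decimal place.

A = (K − N₀)/N₀ = (4510 − 810)/810 = 4.5679.
Solve 4510/(1 + 4.5679·e^(−0.139t)) = 4284.5: 1 + 4.5679·e^(−0.139t) = 1.0526, so e^(−0.139t) = 0.011522.
−0.139·t = ln(0.011522) = -4.4635, so t = 4.4635/0.139 = 32.111.

32.1 years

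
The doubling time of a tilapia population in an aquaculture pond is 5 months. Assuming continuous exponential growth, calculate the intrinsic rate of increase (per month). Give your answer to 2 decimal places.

0.14 per month

r = ln(2)/t_d = 0.6931/5 = 0.13863.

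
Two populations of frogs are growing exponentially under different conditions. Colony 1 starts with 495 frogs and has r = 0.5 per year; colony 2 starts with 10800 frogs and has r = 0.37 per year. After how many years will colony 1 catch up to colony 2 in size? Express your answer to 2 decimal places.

23.71 years

Set 495·e^(0.5t) = 10800·e^(0.37t).
e^((0.5 − 0.37)t) = 10800/495 → e^(0.13·t) = 21.818.
0.13·t = ln(21.818) = 3.0827, so t = 3.0827/0.13 = 23.713.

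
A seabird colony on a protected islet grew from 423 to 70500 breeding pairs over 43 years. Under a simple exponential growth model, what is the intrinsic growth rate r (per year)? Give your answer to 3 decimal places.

0.119 per year

From N(t) = N₀·e^(rt): e^(r·43) = 70500/423 = 166.67.
r·43 = ln(166.67) = 5.116, so r = 5.116/43 = 0.11898.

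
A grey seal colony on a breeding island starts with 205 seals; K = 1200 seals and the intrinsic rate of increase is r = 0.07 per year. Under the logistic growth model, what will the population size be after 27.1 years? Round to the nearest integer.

A = (K − N₀)/N₀ = (1200 − 205)/205 = 4.8537.
N(t) = K/(1 + A·e^(−rt)) = 1200/(1 + 4.8537×e^(−0.07×27.1)).
e^(−1.897) = 0.15002; denominator = 1 + 4.8537×0.15002 = 1.7281.
N = 1200/1.7281 = 694.39.

694 seals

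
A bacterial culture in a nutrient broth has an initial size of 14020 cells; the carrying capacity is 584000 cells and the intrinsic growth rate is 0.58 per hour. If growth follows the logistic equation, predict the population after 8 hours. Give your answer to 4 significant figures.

A = (K − N₀)/N₀ = (584000 − 14020)/14020 = 40.655.
N(t) = K/(1 + A·e^(−rt)) = 584000/(1 + 40.655×e^(−0.58×8)).
e^(−4.64) = 0.0096577; denominator = 1 + 40.655×0.0096577 = 1.3926.
N = 584000/1.3926 = 419350.

419300 cells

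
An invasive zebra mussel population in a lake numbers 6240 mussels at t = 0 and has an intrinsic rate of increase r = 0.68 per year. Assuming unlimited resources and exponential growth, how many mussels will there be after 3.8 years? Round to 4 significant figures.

82680 mussels

N(t) = N₀·e^(rt) = 6240 × e^(0.68×3.8) = 6240 × e^2.584.
e^2.584 ≈ 13.25, so N ≈ 6240 × 13.25 = 82680.2.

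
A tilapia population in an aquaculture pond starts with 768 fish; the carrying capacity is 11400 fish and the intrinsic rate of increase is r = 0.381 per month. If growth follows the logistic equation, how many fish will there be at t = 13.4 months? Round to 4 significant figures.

A = (K − N₀)/N₀ = (11400 − 768)/768 = 13.844.
N(t) = K/(1 + A·e^(−rt)) = 11400/(1 + 13.844×e^(−0.381×13.4)).
e^(−5.105) = 0.0060639; denominator = 1 + 13.844×0.0060639 = 1.0839.
N = 11400/1.0839 = 10517.1.

10520 fish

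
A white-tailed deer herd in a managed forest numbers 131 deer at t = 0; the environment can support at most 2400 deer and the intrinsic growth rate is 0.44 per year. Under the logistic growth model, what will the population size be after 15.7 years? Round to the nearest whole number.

A = (K − N₀)/N₀ = (2400 − 131)/131 = 17.321.
N(t) = K/(1 + A·e^(−rt)) = 2400/(1 + 17.321×e^(−0.44×15.7)).
e^(−6.908) = 0.00099976; denominator = 1 + 17.321×0.00099976 = 1.0173.
N = 2400/1.0173 = 2359.15.

2359 deer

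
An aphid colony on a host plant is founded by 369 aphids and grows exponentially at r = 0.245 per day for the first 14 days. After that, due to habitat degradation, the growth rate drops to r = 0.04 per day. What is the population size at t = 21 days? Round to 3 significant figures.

15100 aphids

Phase 1: N(14) = 369·e^(0.245×14) = 369·e^3.43 = 11393.5.
Phase 2 runs for 21 − 14 = 7 days at r = 0.04.
N(21) = 11393.5·e^(0.04×7) = 11393.5·e^0.28 = 15075.1.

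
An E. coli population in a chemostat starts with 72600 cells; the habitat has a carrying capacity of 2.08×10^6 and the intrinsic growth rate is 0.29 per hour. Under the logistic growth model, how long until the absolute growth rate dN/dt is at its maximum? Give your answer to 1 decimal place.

11.4 hours

Logistic growth is fastest at N = K/2 = 1.04×10^6.
A = (K − N₀)/N₀ = 27.65. Set K/(1 + A·e^(−rt)) = K/2 → A·e^(−rt) = 1.
e^(−0.29t) = 1/27.65 = 0.0361662, so t = ln(27.65)/0.29 = 3.3196/0.29 = 11.447.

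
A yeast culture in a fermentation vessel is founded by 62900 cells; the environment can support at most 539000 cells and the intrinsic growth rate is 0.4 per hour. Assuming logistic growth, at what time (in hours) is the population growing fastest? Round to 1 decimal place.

Logistic growth is fastest at N = K/2 = 269500.
A = (K − N₀)/N₀ = 7.5692. Set K/(1 + A·e^(−rt)) = K/2 → A·e^(−rt) = 1.
e^(−0.4t) = 1/7.5692 = 0.132115, so t = ln(7.5692)/0.4 = 2.0241/0.4 = 5.0602.

5.1 hours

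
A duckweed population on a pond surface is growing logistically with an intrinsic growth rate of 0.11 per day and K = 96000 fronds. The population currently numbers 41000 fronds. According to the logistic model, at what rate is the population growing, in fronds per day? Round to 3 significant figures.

2580 fronds per day

dN/dt = rN(1 − N/K) = 0.11 × 41000 × (1 − 41000/96000).
1 − 41000/96000 = 0.57292; dN/dt = 0.11 × 41000 × 0.57292 = 2583.9.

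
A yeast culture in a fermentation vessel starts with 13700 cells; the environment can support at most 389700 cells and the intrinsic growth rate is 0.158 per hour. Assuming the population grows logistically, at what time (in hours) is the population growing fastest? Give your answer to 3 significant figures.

21.0 hours

Logistic growth is fastest at N = K/2 = 194850.
A = (K − N₀)/N₀ = 27.445. Set K/(1 + A·e^(−rt)) = K/2 → A·e^(−rt) = 1.
e^(−0.158t) = 1/27.445 = 0.0364362, so t = ln(27.445)/0.158 = 3.3122/0.158 = 20.963.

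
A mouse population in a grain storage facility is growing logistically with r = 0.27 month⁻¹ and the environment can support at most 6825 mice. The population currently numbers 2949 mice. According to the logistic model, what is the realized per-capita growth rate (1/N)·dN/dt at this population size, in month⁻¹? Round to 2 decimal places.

0.15 per month

(1/N)·dN/dt = r(1 − N/K) = 0.27 × (1 − 2949/6825).
= 0.27 × 0.56791 = 0.15334.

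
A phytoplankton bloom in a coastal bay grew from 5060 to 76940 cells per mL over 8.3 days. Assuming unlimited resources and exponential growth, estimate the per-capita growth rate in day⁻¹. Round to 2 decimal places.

0.33 per day

From N(t) = N₀·e^(rt): e^(r·8.3) = 76940/5060 = 15.206.
r·8.3 = ln(15.206) = 2.7217, so r = 2.7217/8.3 = 0.32791.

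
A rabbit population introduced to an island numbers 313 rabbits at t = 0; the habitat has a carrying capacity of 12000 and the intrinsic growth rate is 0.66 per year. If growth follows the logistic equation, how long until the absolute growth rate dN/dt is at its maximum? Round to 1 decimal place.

Logistic growth is fastest at N = K/2 = 6000.
A = (K − N₀)/N₀ = 37.339. Set K/(1 + A·e^(−rt)) = K/2 → A·e^(−rt) = 1.
e^(−0.66t) = 1/37.339 = 0.0267819, so t = ln(37.339)/0.66 = 3.62/0.66 = 5.4849.

5.5 years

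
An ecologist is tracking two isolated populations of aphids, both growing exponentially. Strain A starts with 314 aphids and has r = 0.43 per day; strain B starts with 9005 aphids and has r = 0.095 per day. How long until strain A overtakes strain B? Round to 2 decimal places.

10.02 days

Set 314·e^(0.43t) = 9005·e^(0.095t).
e^((0.43 − 0.095)t) = 9005/314 → e^(0.335·t) = 28.678.
0.335·t = ln(28.678) = 3.3561, so t = 3.3561/0.335 = 10.018.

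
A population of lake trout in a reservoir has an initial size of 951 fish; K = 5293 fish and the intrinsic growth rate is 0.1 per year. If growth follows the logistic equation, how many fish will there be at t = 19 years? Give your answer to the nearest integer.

A = (K − N₀)/N₀ = (5293 − 951)/951 = 4.5657.
N(t) = K/(1 + A·e^(−rt)) = 5293/(1 + 4.5657×e^(−0.1×19)).
e^(−1.9) = 0.14957; denominator = 1 + 4.5657×0.14957 = 1.6829.
N = 5293/1.6829 = 3145.19.

3145 fish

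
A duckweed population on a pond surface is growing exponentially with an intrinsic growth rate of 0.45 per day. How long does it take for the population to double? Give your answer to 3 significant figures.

Doubling time t_d = ln(2)/r = 0.6931/0.45 = 1.5403.

1.54 days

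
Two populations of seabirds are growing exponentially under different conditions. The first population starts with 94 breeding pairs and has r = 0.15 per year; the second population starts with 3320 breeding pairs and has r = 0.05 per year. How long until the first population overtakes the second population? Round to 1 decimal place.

35.6 years

Set 94·e^(0.15t) = 3320·e^(0.05t).
e^((0.15 − 0.05)t) = 3320/94 → e^(0.1·t) = 35.319.
0.1·t = ln(35.319) = 3.5644, so t = 3.5644/0.1 = 35.644.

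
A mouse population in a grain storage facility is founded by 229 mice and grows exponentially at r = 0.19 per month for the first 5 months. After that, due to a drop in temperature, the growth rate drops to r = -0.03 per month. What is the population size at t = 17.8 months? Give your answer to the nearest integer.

403 mice

Phase 1: N(5) = 229·e^(0.19×5) = 229·e^0.95 = 592.128.
Phase 2 runs for 17.8 − 5 = 12.8 months at r = -0.03.
N(17.8) = 592.128·e^(-0.03×12.8) = 592.128·e^-0.384 = 403.317.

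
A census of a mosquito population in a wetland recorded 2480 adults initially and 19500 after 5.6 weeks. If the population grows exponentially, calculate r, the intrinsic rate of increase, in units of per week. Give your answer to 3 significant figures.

From N(t) = N₀·e^(rt): e^(r·5.6) = 19500/2480 = 7.8629.
r·5.6 = ln(7.8629) = 2.0622, so r = 2.0622/5.6 = 0.36824.

0.368 per week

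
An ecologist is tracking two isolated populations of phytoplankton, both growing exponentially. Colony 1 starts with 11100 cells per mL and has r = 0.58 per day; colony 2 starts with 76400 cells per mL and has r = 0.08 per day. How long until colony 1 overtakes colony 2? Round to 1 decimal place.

Set 11100·e^(0.58t) = 76400·e^(0.08t).
e^((0.58 − 0.08)t) = 76400/11100 → e^(0.5·t) = 6.8829.
0.5·t = ln(6.8829) = 1.929, so t = 1.929/0.5 = 3.8581.

3.9 days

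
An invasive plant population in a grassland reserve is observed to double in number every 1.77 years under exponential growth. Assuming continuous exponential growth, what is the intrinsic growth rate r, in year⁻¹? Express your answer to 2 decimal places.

0.39 per year

r = ln(2)/t_d = 0.6931/1.77 = 0.39161.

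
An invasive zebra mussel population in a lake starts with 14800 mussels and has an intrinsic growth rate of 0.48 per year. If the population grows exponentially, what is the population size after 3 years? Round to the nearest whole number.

N(t) = N₀·e^(rt) = 14800 × e^(0.48×3) = 14800 × e^1.44.
e^1.44 ≈ 4.2207, so N ≈ 14800 × 4.2207 = 62466.3.

62466 mussels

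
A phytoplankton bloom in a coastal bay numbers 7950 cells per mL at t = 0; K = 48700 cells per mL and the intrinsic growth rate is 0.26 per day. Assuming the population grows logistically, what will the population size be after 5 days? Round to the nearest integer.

20318 cells per mL

A = (K − N₀)/N₀ = (48700 − 7950)/7950 = 5.1258.
N(t) = K/(1 + A·e^(−rt)) = 48700/(1 + 5.1258×e^(−0.26×5)).
e^(−1.3) = 0.27253; denominator = 1 + 5.1258×0.27253 = 2.3969.
N = 48700/2.3969 = 20317.6.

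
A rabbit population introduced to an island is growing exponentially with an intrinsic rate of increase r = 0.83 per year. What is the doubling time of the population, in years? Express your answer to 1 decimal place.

0.8 years

Doubling time t_d = ln(2)/r = 0.6931/0.83 = 0.83512.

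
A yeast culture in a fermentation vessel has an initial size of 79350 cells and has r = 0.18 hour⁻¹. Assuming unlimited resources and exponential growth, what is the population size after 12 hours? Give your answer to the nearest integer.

688055 cells

N(t) = N₀·e^(rt) = 79350 × e^(0.18×12) = 79350 × e^2.16.
e^2.16 ≈ 8.6711, so N ≈ 79350 × 8.6711 = 688055.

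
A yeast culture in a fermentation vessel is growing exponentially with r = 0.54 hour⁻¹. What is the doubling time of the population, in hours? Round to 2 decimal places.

1.28 hours

Doubling time t_d = ln(2)/r = 0.6931/0.54 = 1.2836.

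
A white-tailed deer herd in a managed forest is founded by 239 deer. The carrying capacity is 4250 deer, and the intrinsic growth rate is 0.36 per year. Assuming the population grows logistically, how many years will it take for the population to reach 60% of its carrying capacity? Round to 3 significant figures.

8.96 years

A = (K − N₀)/N₀ = (4250 − 239)/239 = 16.782.
Solve 4250/(1 + 16.782·e^(−0.36t)) = 2550: 1 + 16.782·e^(−0.36t) = 1.6667, so e^(−0.36t) = 0.0397241.
−0.36·t = ln(0.0397241) = -3.2258, so t = 3.2258/0.36 = 8.9605.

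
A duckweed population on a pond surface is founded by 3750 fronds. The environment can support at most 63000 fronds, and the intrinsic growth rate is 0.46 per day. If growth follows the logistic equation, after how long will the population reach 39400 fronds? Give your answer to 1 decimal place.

A = (K − N₀)/N₀ = (63000 − 3750)/3750 = 15.8.
Solve 63000/(1 + 15.8·e^(−0.46t)) = 39400: 1 + 15.8·e^(−0.46t) = 1.599, so e^(−0.46t) = 0.0379104.
−0.46·t = ln(0.0379104) = -3.2725, so t = 3.2725/0.46 = 7.1142.

7.1 days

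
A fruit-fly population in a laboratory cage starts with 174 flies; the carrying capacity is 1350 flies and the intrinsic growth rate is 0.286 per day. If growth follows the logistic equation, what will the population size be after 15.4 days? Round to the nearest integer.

1247 flies

A = (K − N₀)/N₀ = (1350 − 174)/174 = 6.7586.
N(t) = K/(1 + A·e^(−rt)) = 1350/(1 + 6.7586×e^(−0.286×15.4)).
e^(−4.404) = 0.012223; denominator = 1 + 6.7586×0.012223 = 1.0826.
N = 1350/1.0826 = 1246.98.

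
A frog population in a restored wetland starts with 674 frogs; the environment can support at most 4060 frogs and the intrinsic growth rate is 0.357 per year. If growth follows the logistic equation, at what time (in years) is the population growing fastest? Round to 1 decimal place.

Logistic growth is fastest at N = K/2 = 2030.
A = (K − N₀)/N₀ = 5.0237. Set K/(1 + A·e^(−rt)) = K/2 → A·e^(−rt) = 1.
e^(−0.357t) = 1/5.0237 = 0.199055, so t = ln(5.0237)/0.357 = 1.6142/0.357 = 4.5215.

4.5 years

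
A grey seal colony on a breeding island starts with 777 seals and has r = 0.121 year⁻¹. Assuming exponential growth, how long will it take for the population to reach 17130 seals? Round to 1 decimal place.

25.6 years

Set N₀·e^(rt) = 17130: e^(0.121·t) = 17130/777 = 22.046.
0.121·t = ln(22.046) = 3.0931, so t = 3.0931/0.121 = 25.563.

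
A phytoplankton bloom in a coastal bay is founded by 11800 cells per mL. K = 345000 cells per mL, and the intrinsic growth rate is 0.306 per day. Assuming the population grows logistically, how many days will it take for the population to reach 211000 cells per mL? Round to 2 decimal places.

12.40 days

A = (K − N₀)/N₀ = (345000 − 11800)/11800 = 28.237.
Solve 345000/(1 + 28.237·e^(−0.306t)) = 211000: 1 + 28.237·e^(−0.306t) = 1.6351, so e^(−0.306t) = 0.0224905.
−0.306·t = ln(0.0224905) = -3.7947, so t = 3.7947/0.306 = 12.401.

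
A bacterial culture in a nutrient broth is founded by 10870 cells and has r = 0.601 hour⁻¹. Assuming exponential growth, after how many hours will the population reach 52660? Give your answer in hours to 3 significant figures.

Set N₀·e^(rt) = 52660: e^(0.601·t) = 52660/10870 = 4.8445.
0.601·t = ln(4.8445) = 1.5778, so t = 1.5778/0.601 = 2.6254.

2.63 hours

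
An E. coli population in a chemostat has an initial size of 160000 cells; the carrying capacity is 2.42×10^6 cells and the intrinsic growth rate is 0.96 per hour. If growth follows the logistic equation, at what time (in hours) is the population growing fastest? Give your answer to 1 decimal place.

Logistic growth is fastest at N = K/2 = 1.21×10^6.
A = (K − N₀)/N₀ = 14.125. Set K/(1 + A·e^(−rt)) = K/2 → A·e^(−rt) = 1.
e^(−0.96t) = 1/14.125 = 0.0707965, so t = ln(14.125)/0.96 = 2.6479/0.96 = 2.7583.

2.8 hours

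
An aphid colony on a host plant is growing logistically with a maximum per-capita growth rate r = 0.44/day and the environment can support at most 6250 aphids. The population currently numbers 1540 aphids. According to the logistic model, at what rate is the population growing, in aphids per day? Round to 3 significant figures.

511 aphids per day

dN/dt = rN(1 − N/K) = 0.44 × 1540 × (1 − 1540/6250).
1 − 1540/6250 = 0.7536; dN/dt = 0.44 × 1540 × 0.7536 = 510.64.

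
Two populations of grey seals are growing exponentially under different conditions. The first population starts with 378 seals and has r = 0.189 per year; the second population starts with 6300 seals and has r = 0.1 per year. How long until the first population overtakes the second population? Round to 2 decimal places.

Set 378·e^(0.189t) = 6300·e^(0.1t).
e^((0.189 − 0.1)t) = 6300/378 → e^(0.089·t) = 16.667.
0.089·t = ln(16.667) = 2.8134, so t = 2.8134/0.089 = 31.611.

31.61 years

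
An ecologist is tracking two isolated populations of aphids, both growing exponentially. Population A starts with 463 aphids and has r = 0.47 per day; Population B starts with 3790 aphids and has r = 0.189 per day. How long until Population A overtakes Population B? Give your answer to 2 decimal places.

Set 463·e^(0.47t) = 3790·e^(0.189t).
e^((0.47 − 0.189)t) = 3790/463 → e^(0.281·t) = 8.1857.
0.281·t = ln(8.1857) = 2.1024, so t = 2.1024/0.281 = 7.4818.

7.48 days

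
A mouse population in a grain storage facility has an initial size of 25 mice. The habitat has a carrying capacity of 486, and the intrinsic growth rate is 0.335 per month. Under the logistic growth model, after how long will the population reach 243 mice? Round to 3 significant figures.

A = (K − N₀)/N₀ = (486 − 25)/25 = 18.44.
Solve 486/(1 + 18.44·e^(−0.335t)) = 243: 1 + 18.44·e^(−0.335t) = 2, so e^(−0.335t) = 0.0542299.
−0.335·t = ln(0.0542299) = -2.9145, so t = 2.9145/0.335 = 8.7001.

8.70 months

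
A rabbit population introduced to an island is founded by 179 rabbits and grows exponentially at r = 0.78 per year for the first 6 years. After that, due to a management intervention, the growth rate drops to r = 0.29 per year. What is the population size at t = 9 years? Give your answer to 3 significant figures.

46000 rabbits

Phase 1: N(6) = 179·e^(0.78×6) = 179·e^4.68 = 19290.8.
Phase 2 runs for 9 − 6 = 3 years at r = 0.29.
N(9) = 19290.8·e^(0.29×3) = 19290.8·e^0.87 = 46045.5.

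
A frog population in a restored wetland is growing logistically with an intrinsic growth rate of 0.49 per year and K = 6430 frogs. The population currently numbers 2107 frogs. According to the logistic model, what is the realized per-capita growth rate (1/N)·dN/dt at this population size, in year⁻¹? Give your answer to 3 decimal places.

0.329 per year

(1/N)·dN/dt = r(1 − N/K) = 0.49 × (1 − 2107/6430).
= 0.49 × 0.67232 = 0.32944.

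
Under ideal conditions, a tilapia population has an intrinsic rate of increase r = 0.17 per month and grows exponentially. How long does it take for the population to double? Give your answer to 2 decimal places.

Doubling time t_d = ln(2)/r = 0.6931/0.17 = 4.0773.

4.08 months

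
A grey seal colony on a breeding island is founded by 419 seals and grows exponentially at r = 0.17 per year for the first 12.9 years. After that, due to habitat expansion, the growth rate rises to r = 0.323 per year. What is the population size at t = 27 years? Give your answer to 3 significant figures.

Phase 1: N(12.9) = 419·e^(0.17×12.9) = 419·e^2.193 = 3755.1.
Phase 2 runs for 27 − 12.9 = 14.1 years at r = 0.323.
N(27) = 3755.1·e^(0.323×14.1) = 3755.1·e^4.554 = 356886.

357000 seals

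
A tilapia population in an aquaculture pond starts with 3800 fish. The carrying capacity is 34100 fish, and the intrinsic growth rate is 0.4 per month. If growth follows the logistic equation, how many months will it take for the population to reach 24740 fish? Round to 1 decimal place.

A = (K − N₀)/N₀ = (34100 − 3800)/3800 = 7.9737.
Solve 34100/(1 + 7.9737·e^(−0.4t)) = 24740: 1 + 7.9737·e^(−0.4t) = 1.3783, so e^(−0.4t) = 0.0474479.
−0.4·t = ln(0.0474479) = -3.0481, so t = 3.0481/0.4 = 7.6203.

7.6 months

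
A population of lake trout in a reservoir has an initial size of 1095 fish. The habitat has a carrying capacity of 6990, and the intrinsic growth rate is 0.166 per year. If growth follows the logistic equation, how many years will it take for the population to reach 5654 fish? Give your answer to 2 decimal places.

18.83 years

A = (K − N₀)/N₀ = (6990 − 1095)/1095 = 5.3836.
Solve 6990/(1 + 5.3836·e^(−0.166t)) = 5654: 1 + 5.3836·e^(−0.166t) = 1.2363, so e^(−0.166t) = 0.0438916.
−0.166·t = ln(0.0438916) = -3.126, so t = 3.126/0.166 = 18.832.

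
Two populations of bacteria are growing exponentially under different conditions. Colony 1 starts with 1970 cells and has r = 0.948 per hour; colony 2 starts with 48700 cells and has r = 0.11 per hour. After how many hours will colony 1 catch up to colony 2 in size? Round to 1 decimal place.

3.8 hours

Set 1970·e^(0.948t) = 48700·e^(0.11t).
e^((0.948 − 0.11)t) = 48700/1970 → e^(0.838·t) = 24.721.
0.838·t = ln(24.721) = 3.2076, so t = 3.2076/0.838 = 3.8277.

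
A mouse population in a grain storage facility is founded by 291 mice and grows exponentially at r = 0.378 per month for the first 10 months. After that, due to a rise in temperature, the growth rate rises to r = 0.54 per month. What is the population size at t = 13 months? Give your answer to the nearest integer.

Phase 1: N(10) = 291·e^(0.378×10) = 291·e^3.78 = 12750.5.
Phase 2 runs for 13 − 10 = 3 months at r = 0.54.
N(13) = 12750.5·e^(0.54×3) = 12750.5·e^1.62 = 64429.3.

64429 mice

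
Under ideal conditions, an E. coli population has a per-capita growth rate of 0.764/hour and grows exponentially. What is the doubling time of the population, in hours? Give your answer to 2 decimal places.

Doubling time t_d = ln(2)/r = 0.6931/0.764 = 0.90726.

0.91 hours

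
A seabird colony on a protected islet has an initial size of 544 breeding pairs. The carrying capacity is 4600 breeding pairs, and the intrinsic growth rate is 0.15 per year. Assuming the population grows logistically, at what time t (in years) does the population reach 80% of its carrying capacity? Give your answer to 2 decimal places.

22.64 years

A = (K − N₀)/N₀ = (4600 − 544)/544 = 7.4559.
Solve 4600/(1 + 7.4559·e^(−0.15t)) = 3680: 1 + 7.4559·e^(−0.15t) = 1.25, so e^(−0.15t) = 0.0335306.
−0.15·t = ln(0.0335306) = -3.3953, so t = 3.3953/0.15 = 22.635.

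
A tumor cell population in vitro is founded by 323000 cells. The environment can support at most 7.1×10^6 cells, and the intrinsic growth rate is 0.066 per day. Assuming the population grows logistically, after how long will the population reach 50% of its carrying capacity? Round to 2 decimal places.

46.12 days

A = (K − N₀)/N₀ = (7.1×10^6 − 323000)/323000 = 20.981.
Solve 7.1×10^6/(1 + 20.981·e^(−0.066t)) = 3.55×10^6: 1 + 20.981·e^(−0.066t) = 2, so e^(−0.066t) = 0.0476612.
−0.066·t = ln(0.0476612) = -3.0436, so t = 3.0436/0.066 = 46.116.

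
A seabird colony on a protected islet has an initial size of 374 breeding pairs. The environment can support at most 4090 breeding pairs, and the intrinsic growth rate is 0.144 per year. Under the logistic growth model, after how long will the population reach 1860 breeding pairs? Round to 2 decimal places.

14.69 years

A = (K − N₀)/N₀ = (4090 − 374)/374 = 9.9358.
Solve 4090/(1 + 9.9358·e^(−0.144t)) = 1860: 1 + 9.9358·e^(−0.144t) = 2.1989, so e^(−0.144t) = 0.120667.
−0.144·t = ln(0.120667) = -2.1147, so t = 2.1147/0.144 = 14.686.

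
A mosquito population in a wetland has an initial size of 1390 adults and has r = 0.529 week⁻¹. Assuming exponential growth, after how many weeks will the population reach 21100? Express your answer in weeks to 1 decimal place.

5.1 weeks

Set N₀·e^(rt) = 21100: e^(0.529·t) = 21100/1390 = 15.18.
0.529·t = ln(15.18) = 2.72, so t = 2.72/0.529 = 5.1417.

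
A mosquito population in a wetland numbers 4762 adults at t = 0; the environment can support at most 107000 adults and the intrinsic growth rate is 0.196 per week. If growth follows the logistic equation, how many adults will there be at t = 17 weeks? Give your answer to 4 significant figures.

60560 adults

A = (K − N₀)/N₀ = (107000 − 4762)/4762 = 21.47.
N(t) = K/(1 + A·e^(−rt)) = 107000/(1 + 21.47×e^(−0.196×17)).
e^(−3.332) = 0.035722; denominator = 1 + 21.47×0.035722 = 1.7669.
N = 107000/1.7669 = 60557.1.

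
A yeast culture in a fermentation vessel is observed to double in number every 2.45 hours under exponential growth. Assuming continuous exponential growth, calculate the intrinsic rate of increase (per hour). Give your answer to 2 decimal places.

0.28 per hour

r = ln(2)/t_d = 0.6931/2.45 = 0.28292.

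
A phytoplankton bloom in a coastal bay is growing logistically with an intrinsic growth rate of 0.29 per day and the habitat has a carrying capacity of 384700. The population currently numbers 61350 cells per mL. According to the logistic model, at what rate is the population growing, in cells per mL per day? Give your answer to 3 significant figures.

15000 cells per mL per day

dN/dt = rN(1 − N/K) = 0.29 × 61350 × (1 − 61350/384700).
1 − 61350/384700 = 0.84053; dN/dt = 0.29 × 61350 × 0.84053 = 14954.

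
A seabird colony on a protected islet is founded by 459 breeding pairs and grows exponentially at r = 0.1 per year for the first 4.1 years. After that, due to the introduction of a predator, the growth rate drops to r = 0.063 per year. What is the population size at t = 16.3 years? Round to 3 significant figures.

1490 breeding pairs

Phase 1: N(4.1) = 459·e^(0.1×4.1) = 459·e^0.41 = 691.629.
Phase 2 runs for 16.3 − 4.1 = 12.2 years at r = 0.063.
N(16.3) = 691.629·e^(0.063×12.2) = 691.629·e^0.7686 = 1491.67.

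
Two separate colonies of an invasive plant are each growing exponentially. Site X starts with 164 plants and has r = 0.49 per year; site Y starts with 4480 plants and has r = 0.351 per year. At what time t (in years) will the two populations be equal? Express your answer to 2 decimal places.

Set 164·e^(0.49t) = 4480·e^(0.351t).
e^((0.49 − 0.351)t) = 4480/164 → e^(0.139·t) = 27.317.
0.139·t = ln(27.317) = 3.3075, so t = 3.3075/0.139 = 23.795.

23.80 years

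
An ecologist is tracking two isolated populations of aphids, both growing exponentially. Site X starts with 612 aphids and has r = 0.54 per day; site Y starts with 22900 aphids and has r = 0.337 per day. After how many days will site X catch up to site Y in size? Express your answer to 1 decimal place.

Set 612·e^(0.54t) = 22900·e^(0.337t).
e^((0.54 − 0.337)t) = 22900/612 → e^(0.203·t) = 37.418.
0.203·t = ln(37.418) = 3.6222, so t = 3.6222/0.203 = 17.843.

17.8 days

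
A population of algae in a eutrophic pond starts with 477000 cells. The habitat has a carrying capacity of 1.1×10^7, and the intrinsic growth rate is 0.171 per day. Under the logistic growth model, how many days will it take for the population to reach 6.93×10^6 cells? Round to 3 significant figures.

21.2 days

A = (K − N₀)/N₀ = (1.1×10^7 − 477000)/477000 = 22.061.
Solve 1.1×10^7/(1 + 22.061·e^(−0.171t)) = 6.93×10^6: 1 + 22.061·e^(−0.171t) = 1.5873, so e^(−0.171t) = 0.026622.
−0.171·t = ln(0.026622) = -3.626, so t = 3.626/0.171 = 21.205.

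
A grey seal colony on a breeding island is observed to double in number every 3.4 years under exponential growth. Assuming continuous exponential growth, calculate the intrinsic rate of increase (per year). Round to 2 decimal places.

0.20 per year

r = ln(2)/t_d = 0.6931/3.4 = 0.20387.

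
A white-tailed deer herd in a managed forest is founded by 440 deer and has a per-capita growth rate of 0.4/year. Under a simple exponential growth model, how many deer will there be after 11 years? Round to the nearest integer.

N(t) = N₀·e^(rt) = 440 × e^(0.4×11) = 440 × e^4.4.
e^4.4 ≈ 81.451, so N ≈ 440 × 81.451 = 35838.4.

35838 deer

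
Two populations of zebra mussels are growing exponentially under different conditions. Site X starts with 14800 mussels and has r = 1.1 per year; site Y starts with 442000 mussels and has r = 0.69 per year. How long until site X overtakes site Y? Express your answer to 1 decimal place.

8.3 years

Set 14800·e^(1.1t) = 442000·e^(0.69t).
e^((1.1 − 0.69)t) = 442000/14800 → e^(0.41·t) = 29.865.
0.41·t = ln(29.865) = 3.3967, so t = 3.3967/0.41 = 8.2846.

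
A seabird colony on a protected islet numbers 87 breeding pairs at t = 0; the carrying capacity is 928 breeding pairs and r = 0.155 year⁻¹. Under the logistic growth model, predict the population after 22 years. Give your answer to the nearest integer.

703 breeding pairs

A = (K − N₀)/N₀ = (928 − 87)/87 = 9.6667.
N(t) = K/(1 + A·e^(−rt)) = 928/(1 + 9.6667×e^(−0.155×22)).
e^(−3.41) = 0.033041; denominator = 1 + 9.6667×0.033041 = 1.3194.
N = 928/1.3194 = 703.351.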